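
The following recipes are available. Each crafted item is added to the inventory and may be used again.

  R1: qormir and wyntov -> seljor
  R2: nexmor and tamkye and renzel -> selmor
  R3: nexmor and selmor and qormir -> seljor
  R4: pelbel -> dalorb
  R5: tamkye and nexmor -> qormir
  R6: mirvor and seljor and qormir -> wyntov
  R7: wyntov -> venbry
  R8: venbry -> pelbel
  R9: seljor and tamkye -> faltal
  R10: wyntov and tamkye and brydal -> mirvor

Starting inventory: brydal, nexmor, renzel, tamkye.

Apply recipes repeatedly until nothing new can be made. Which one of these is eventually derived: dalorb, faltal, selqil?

nexmor and tamkye and renzel -> selmor (R2).
tamkye and nexmor -> qormir (R5).
nexmor and selmor and qormir -> seljor (R3).
Using R9, seljor and tamkye make faltal.
dalorb would need pelbel (R4), but pelbel is never obtained. No rule produces selqil, and it is not given.

faltal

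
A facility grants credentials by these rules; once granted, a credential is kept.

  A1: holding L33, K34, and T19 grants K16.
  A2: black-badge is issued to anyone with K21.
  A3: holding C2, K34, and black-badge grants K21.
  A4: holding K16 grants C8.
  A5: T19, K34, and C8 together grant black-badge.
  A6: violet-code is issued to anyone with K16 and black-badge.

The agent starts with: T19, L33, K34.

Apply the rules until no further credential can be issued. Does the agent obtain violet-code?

Holding L33, K34, and T19 grants K16 (A1).
Holding K16 grants C8 (A4).
Holding T19, K34, and C8 grants black-badge (A5).
Holding K16 and black-badge grants violet-code (A6).

Yes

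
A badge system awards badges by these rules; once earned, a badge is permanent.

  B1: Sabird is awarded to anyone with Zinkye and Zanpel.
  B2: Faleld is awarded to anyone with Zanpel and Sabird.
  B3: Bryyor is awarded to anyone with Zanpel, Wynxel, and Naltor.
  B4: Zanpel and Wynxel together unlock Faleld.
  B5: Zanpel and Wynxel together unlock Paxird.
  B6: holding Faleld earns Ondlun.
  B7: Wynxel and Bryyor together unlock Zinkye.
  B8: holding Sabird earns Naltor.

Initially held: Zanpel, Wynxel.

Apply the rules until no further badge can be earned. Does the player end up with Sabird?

Sabird would need Zinkye and Zanpel (B1), but Zinkye is never earned.

No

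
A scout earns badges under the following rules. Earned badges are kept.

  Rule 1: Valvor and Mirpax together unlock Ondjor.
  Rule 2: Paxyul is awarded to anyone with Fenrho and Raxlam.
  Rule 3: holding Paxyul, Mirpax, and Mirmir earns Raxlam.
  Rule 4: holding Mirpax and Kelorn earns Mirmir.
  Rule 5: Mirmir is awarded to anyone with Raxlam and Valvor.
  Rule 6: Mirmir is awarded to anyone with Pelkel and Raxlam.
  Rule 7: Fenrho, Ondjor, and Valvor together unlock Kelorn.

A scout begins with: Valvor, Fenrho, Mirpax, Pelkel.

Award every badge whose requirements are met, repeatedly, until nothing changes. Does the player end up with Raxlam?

Raxlam would need Paxyul, Mirpax, and Mirmir (Rule 3), but Paxyul is never earned.

No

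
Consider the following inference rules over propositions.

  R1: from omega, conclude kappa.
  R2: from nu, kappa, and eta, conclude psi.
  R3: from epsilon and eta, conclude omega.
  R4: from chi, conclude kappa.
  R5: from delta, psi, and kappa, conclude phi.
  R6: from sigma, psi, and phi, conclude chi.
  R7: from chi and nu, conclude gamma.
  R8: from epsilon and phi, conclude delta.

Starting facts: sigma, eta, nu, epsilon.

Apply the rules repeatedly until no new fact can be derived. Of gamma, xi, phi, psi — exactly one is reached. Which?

psi

epsilon and eta hold, so omega follows (R3).
From omega, R1 gives kappa.
From nu, kappa, and eta, R2 gives psi.
No rule produces xi, and it is not given. phi would need delta, psi, and kappa (R5), but delta is never established. gamma would need chi and nu (R7), but chi is never established.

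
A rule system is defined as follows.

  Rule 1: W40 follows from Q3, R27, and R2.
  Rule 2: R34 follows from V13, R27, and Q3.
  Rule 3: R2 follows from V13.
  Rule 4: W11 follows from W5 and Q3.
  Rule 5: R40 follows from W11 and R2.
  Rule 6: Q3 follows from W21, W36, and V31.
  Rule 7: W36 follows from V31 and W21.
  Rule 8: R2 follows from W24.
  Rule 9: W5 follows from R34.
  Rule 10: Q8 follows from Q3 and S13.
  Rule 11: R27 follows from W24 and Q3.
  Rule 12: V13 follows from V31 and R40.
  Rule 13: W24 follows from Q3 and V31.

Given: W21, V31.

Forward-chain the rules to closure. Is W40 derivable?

From V31 and W21, Rule 7 gives W36.
W21, W36, and V31 hold, so Q3 follows (Rule 6).
From Q3 and V31, Rule 13 gives W24.
From W24 and Q3, Rule 11 gives R27.
W24 holds, so R2 follows (Rule 8).
From Q3, R27, and R2, Rule 1 gives W40.

Yes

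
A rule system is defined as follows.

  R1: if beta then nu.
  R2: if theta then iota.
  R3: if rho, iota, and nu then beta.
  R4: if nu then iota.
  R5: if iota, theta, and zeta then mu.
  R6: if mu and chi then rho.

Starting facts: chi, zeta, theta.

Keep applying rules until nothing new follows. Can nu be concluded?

No

nu would need beta (R1), but beta is never established.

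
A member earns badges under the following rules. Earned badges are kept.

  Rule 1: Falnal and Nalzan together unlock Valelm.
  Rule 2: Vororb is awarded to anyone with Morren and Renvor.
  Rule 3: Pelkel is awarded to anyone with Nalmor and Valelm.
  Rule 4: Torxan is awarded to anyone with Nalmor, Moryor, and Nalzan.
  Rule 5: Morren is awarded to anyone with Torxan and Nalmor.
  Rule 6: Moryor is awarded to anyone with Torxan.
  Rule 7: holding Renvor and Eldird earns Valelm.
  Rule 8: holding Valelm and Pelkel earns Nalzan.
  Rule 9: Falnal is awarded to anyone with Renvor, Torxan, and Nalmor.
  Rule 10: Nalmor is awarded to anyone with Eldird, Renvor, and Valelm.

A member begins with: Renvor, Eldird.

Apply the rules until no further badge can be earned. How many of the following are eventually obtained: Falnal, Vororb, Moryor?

0

Falnal would need Renvor, Torxan, and Nalmor (Rule 9), but Torxan is never earned.
Vororb would need Morren and Renvor (Rule 2), but Morren is never earned.
Moryor would need Torxan (Rule 6), but Torxan is never earned.
None of the 3 are reached.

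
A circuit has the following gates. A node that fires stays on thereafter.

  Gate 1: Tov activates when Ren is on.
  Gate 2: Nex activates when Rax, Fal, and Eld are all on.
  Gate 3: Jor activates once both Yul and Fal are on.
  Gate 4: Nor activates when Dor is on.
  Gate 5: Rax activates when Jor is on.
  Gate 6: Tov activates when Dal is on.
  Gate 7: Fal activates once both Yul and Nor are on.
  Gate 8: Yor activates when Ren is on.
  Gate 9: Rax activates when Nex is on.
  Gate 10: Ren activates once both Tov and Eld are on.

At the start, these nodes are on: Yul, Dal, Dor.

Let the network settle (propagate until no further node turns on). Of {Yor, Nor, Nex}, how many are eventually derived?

Dor is on, so Nor activates (Gate 4).
Yor would need Ren (Gate 8), but Ren never turns on.
Nor: reached.
Nex would need Rax, Fal, and Eld (Gate 2), but Eld never turns on.
Reached: Nor — 1 of the 3.

1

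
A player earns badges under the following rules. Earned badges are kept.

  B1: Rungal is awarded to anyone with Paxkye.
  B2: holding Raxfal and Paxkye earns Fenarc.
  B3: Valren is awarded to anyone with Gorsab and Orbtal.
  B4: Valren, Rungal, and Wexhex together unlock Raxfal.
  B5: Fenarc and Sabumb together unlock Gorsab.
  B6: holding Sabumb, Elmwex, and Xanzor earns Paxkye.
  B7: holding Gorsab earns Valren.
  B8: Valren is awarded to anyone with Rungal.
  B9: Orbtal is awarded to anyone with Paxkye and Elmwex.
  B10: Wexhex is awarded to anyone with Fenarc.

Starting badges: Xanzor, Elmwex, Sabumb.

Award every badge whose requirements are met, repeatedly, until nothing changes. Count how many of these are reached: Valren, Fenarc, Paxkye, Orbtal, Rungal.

4

With Sabumb, Elmwex, and Xanzor, Paxkye is earned (B6).
With Paxkye and Elmwex, Orbtal is earned (B9).
With Paxkye, Rungal is earned (B1).
With Rungal, Valren is earned (B8).
Valren: reached.
Fenarc would need Raxfal and Paxkye (B2), but Raxfal is never earned.
Paxkye: reached.
Orbtal: reached.
Rungal: reached.
Reached: Valren, Paxkye, Orbtal, and Rungal — 4 of the 5.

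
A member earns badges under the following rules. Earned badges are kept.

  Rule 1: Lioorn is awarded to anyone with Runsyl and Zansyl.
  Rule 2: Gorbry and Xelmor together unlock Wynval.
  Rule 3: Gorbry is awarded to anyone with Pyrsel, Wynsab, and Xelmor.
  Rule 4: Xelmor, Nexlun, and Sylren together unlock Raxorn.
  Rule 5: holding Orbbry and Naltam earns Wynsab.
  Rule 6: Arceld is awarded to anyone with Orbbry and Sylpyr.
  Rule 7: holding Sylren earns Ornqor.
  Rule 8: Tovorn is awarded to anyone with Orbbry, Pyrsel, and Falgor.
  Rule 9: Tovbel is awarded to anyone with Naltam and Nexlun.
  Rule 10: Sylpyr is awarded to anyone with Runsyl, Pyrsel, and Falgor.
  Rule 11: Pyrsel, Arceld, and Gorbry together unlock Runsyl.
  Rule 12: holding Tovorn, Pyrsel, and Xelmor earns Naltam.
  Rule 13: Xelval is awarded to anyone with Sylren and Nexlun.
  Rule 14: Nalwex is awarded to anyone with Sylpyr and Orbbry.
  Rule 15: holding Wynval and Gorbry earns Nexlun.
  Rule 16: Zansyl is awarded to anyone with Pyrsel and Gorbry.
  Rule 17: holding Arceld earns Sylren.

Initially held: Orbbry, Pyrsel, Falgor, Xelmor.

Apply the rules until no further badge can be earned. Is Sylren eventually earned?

Sylren would need Arceld (Rule 17), but Arceld is never earned.

No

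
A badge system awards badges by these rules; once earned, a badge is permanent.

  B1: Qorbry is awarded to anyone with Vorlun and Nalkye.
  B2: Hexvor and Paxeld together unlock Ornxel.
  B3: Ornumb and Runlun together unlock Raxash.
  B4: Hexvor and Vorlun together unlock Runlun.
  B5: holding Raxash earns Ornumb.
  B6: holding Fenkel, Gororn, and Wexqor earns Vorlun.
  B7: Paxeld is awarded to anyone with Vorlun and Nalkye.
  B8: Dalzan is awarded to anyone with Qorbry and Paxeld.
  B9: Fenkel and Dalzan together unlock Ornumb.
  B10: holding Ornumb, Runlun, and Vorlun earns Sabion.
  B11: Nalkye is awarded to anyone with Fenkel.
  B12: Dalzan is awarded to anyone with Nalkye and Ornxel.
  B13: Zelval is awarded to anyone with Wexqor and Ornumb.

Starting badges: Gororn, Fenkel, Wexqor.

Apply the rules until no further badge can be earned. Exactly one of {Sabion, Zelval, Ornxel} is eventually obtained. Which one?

With Fenkel, Gororn, and Wexqor, Vorlun is earned (B6).
With Fenkel, Nalkye is earned (B11).
With Vorlun and Nalkye, Paxeld is earned (B7).
With Vorlun and Nalkye, Qorbry is earned (B1).
With Qorbry and Paxeld, Dalzan is earned (B8).
With Fenkel and Dalzan, Ornumb is earned (B9).
With Wexqor and Ornumb, Zelval is earned (B13).
Sabion would need Ornumb, Runlun, and Vorlun (B10), but Runlun is never earned. Ornxel would need Hexvor and Paxeld (B2), but Hexvor is never earned.

Zelval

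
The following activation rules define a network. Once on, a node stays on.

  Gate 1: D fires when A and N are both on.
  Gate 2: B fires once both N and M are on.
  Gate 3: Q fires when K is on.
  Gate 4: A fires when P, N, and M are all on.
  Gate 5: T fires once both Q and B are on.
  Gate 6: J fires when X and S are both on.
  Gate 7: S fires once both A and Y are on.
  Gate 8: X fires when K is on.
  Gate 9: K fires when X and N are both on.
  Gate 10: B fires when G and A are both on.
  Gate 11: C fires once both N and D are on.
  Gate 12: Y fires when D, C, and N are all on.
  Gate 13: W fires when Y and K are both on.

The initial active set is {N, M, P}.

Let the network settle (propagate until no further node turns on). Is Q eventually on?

Q would need K (Gate 3), but K never turns on.

No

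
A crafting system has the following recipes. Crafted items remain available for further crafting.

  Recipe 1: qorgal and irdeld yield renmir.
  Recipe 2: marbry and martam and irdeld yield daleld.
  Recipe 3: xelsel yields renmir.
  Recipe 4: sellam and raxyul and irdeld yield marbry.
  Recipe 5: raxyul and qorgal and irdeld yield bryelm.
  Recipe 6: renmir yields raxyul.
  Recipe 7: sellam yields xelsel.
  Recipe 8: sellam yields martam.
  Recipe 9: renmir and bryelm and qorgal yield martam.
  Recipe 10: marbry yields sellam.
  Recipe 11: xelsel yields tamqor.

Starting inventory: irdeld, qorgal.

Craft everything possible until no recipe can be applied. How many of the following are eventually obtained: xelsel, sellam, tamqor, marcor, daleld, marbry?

0

xelsel would need sellam (Recipe 7), but sellam is never obtained.
sellam would need marbry (Recipe 10), but marbry is never obtained.
tamqor would need xelsel (Recipe 11), but xelsel is never obtained.
No rule produces marcor, and it is not given.
daleld would need marbry, martam, and irdeld (Recipe 2), but marbry is never obtained.
marbry would need sellam, raxyul, and irdeld (Recipe 4), but sellam is never obtained.
None of the 6 are reached.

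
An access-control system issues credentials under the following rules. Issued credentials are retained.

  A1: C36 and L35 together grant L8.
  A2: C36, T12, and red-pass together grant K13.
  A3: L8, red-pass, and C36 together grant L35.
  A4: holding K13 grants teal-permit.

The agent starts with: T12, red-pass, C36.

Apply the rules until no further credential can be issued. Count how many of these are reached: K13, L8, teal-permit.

Holding C36, T12, and red-pass grants K13 (A2).
Holding K13 grants teal-permit (A4).
K13: reached.
L8 would need C36 and L35 (A1), but L35 is never granted.
teal-permit: reached.
Reached: K13 and teal-permit — 2 of the 3.

2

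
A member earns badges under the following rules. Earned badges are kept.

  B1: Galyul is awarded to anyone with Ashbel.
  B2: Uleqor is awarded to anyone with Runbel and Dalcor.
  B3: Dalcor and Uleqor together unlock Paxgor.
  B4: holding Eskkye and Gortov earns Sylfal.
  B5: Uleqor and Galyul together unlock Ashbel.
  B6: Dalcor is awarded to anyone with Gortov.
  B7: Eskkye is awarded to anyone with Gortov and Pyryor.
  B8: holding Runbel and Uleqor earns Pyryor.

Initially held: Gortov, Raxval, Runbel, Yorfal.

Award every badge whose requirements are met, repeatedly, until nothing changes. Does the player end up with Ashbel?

No

Ashbel would need Uleqor and Galyul (B5), but Galyul is never earned.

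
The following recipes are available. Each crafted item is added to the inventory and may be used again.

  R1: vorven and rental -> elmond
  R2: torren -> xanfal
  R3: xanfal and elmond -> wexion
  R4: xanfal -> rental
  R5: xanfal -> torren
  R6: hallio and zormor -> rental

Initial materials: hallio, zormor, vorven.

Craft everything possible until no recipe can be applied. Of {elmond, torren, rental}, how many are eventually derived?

2

hallio and zormor -> rental (R6).
vorven and rental -> elmond (R1).
elmond: reached.
torren would need xanfal (R5), but xanfal is never obtained.
rental: reached.
Reached: elmond and rental — 2 of the 3.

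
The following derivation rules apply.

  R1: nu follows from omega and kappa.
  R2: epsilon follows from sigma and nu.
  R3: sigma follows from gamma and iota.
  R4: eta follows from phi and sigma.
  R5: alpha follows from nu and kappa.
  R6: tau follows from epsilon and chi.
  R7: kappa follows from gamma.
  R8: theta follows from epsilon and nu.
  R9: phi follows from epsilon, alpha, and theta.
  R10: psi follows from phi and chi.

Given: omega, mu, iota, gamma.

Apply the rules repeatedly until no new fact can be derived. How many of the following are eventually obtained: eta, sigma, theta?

From gamma and iota, R3 gives sigma.
gamma holds, so kappa follows (R7).
From omega and kappa, R1 gives nu.
From sigma and nu, R2 gives epsilon.
From nu and kappa, R5 gives alpha.
From epsilon and nu, R8 gives theta.
From epsilon, alpha, and theta, R9 gives phi.
phi and sigma hold, so eta follows (R4).
eta: reached.
sigma: reached.
theta: reached.
All 3 are reached.

3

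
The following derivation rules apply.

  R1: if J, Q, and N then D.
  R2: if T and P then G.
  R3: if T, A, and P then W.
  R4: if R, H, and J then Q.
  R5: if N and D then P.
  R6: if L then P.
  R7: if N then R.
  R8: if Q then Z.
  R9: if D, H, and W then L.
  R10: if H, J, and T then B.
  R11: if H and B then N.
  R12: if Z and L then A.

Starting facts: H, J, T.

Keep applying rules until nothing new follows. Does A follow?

A would need Z and L (R12), but L is never established.

No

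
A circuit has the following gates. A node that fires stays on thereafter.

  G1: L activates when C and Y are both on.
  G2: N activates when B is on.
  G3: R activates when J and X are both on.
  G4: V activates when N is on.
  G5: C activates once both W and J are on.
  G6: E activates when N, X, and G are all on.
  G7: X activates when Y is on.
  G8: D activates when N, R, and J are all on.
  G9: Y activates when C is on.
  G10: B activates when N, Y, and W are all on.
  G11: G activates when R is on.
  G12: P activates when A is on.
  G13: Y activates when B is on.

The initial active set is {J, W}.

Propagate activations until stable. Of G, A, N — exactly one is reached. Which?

G

G5: W and J on → C on.
C is on, so Y activates (G9).
Y is on, so X activates (G7).
G3: J and X on → R on.
R is on, so G activates (G11).
N would need B (G2), but B never turns on. No rule produces A, and it is not given.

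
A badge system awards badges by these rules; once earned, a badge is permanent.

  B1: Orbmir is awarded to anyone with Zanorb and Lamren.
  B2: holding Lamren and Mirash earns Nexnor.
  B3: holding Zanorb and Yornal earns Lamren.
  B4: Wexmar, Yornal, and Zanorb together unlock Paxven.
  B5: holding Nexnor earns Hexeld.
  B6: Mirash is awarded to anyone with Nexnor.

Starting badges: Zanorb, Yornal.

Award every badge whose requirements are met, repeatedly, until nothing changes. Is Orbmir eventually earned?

With Zanorb and Yornal, Lamren is earned (B3).
With Zanorb and Lamren, Orbmir is earned (B1).

Yes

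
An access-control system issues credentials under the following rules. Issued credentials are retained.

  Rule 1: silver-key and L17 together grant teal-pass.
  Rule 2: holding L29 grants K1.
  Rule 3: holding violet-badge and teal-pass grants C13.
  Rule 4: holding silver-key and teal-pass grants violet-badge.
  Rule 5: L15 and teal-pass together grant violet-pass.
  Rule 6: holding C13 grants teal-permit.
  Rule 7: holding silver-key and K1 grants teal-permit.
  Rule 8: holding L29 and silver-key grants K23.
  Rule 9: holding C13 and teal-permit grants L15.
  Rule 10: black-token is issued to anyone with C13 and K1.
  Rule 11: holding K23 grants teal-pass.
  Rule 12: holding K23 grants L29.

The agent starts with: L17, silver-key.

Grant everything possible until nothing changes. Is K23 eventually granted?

No

K23 would need L29 and silver-key (Rule 8), but L29 is never granted.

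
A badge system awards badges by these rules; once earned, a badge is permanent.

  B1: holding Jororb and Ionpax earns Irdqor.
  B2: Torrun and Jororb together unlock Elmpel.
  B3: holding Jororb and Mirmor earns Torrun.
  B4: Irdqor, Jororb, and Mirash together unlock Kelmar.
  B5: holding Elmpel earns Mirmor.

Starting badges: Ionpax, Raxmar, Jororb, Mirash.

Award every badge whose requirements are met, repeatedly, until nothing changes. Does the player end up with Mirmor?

No

Mirmor would need Elmpel (B5), but Elmpel is never earned.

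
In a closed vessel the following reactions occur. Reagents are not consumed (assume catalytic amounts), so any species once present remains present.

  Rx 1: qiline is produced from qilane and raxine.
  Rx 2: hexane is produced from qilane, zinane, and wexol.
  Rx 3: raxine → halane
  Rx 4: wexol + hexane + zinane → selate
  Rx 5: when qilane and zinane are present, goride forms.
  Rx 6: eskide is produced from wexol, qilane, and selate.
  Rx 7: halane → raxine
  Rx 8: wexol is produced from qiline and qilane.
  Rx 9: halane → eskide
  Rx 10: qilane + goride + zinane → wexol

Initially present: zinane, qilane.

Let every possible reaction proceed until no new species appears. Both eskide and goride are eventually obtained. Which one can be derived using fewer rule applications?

goride

goride: qilane and zinane present → goride forms (Rx 5). [1 rule application]
eskide: qilane and zinane present → goride forms (Rx 5). qilane, goride, and zinane present → wexol forms (Rx 10). qilane, zinane, and wexol present → hexane forms (Rx 2). wexol, hexane, and zinane present → selate forms (Rx 4). wexol, qilane, and selate present → eskide forms (Rx 6). [5 rule applications]
goride needs fewer.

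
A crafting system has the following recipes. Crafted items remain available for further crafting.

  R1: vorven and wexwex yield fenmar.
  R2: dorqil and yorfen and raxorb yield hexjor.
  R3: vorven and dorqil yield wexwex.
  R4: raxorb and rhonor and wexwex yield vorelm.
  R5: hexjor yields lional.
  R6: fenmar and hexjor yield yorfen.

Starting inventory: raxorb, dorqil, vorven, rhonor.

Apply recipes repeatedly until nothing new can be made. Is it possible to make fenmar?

Yes

Using R3, vorven and dorqil make wexwex.
vorven and wexwex → fenmar (R1).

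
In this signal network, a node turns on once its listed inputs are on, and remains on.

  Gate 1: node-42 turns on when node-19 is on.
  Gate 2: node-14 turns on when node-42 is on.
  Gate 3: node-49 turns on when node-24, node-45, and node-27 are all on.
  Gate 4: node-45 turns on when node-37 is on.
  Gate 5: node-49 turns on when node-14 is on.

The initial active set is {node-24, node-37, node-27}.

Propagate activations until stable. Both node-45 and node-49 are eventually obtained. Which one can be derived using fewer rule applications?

node-45

node-45: node-37 is on, so node-45 turns on (Gate 4). [1 rule application]
node-49: Gate 4: node-37 on → node-45 on. Gate 3: node-24, node-45, and node-27 on → node-49 on. [2 rule applications]
node-45 needs fewer.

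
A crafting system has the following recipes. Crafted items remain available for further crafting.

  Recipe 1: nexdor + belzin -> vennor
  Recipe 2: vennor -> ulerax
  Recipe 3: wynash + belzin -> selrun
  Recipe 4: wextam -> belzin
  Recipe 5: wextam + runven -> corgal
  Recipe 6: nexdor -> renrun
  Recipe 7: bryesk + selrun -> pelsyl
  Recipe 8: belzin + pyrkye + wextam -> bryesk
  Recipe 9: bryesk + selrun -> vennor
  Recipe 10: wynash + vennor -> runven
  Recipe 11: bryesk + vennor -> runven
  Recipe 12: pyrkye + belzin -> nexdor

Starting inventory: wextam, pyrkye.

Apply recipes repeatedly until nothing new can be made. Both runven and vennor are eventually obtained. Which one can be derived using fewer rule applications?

vennor: Using Recipe 4, wextam makes belzin. pyrkye + belzin -> nexdor (Recipe 12). nexdor + belzin -> vennor (Recipe 1). [3 rule applications]
runven: wextam -> belzin (Recipe 4). Using Recipe 12, pyrkye and belzin make nexdor. belzin + pyrkye + wextam -> bryesk (Recipe 8). nexdor + belzin -> vennor (Recipe 1). Using Recipe 11, bryesk and vennor make runven. [5 rule applications]
vennor needs fewer.

vennor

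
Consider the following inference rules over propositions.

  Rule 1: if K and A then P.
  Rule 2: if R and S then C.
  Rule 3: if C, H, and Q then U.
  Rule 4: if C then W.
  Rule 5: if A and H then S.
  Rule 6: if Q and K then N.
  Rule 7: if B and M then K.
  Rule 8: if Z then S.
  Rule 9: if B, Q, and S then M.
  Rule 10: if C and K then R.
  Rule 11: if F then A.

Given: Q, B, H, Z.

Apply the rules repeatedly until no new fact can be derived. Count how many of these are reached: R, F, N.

From Z, Rule 8 gives S.
From B, Q, and S, Rule 9 gives M.
From B and M, Rule 7 gives K.
From Q and K, Rule 6 gives N.
R would need C and K (Rule 10), but C is never established.
No rule produces F, and it is not given.
N: reached.
Reached: N — 1 of the 3.

1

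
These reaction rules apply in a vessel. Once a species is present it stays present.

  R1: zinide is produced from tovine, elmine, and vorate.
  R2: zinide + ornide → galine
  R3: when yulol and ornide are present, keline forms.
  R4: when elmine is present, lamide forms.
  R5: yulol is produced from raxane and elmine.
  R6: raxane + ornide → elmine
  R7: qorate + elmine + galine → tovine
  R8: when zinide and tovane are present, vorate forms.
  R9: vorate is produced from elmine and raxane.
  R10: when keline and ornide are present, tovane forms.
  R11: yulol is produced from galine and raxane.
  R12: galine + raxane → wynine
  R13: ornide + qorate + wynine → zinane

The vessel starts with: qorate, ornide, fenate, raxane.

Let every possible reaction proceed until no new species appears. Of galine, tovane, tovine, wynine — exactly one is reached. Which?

raxane and ornide present → elmine forms (R6).
raxane and elmine present → yulol forms (R5).
yulol and ornide present → keline forms (R3).
keline and ornide present → tovane forms (R10).
galine would need zinide and ornide (R2), but zinide never forms. wynine would need galine and raxane (R12), but galine never forms. tovine would need qorate, elmine, and galine (R7), but galine never forms.

tovane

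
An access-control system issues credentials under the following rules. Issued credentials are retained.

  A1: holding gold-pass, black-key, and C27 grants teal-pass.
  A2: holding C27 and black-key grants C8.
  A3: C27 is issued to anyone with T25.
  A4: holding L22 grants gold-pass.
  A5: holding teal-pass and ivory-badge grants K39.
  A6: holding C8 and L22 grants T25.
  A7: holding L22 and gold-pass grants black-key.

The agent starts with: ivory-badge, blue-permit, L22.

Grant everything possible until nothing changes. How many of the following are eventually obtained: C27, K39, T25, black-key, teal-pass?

1

Holding L22 grants gold-pass (A4).
Holding L22 and gold-pass grants black-key (A7).
C27 would need T25 (A3), but T25 is never granted.
K39 would need teal-pass and ivory-badge (A5), but teal-pass is never granted.
T25 would need C8 and L22 (A6), but C8 is never granted.
black-key: reached.
teal-pass would need gold-pass, black-key, and C27 (A1), but C27 is never granted.
Reached: black-key — 1 of the 5.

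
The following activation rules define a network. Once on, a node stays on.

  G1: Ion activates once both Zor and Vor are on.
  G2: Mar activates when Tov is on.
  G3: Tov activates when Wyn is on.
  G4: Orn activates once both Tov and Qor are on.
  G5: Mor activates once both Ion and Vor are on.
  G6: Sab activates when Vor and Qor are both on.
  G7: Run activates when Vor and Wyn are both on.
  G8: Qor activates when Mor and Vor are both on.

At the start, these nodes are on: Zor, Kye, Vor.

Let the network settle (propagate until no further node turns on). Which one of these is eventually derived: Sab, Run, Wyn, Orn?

G1: Zor and Vor on → Ion on.
G5: Ion and Vor on → Mor on.
G8: Mor and Vor on → Qor on.
G6: Vor and Qor on → Sab on.
Orn would need Tov and Qor (G4), but Tov never turns on. No rule produces Wyn, and it is not given. Run would need Vor and Wyn (G7), but Wyn never turns on.

Sab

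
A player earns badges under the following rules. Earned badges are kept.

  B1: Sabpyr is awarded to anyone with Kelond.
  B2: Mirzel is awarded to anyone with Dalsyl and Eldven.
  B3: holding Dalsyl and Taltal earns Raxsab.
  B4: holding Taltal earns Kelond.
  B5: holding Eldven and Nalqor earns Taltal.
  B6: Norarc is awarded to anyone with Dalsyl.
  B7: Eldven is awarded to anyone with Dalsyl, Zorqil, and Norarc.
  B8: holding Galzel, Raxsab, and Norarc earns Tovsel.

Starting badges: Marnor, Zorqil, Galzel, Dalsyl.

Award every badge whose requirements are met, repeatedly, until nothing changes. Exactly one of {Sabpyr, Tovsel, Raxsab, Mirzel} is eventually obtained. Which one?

With Dalsyl, Norarc is earned (B6).
With Dalsyl, Zorqil, and Norarc, Eldven is earned (B7).
With Dalsyl and Eldven, Mirzel is earned (B2).
Tovsel would need Galzel, Raxsab, and Norarc (B8), but Raxsab is never earned. Sabpyr would need Kelond (B1), but Kelond is never earned. Raxsab would need Dalsyl and Taltal (B3), but Taltal is never earned.

Mirzel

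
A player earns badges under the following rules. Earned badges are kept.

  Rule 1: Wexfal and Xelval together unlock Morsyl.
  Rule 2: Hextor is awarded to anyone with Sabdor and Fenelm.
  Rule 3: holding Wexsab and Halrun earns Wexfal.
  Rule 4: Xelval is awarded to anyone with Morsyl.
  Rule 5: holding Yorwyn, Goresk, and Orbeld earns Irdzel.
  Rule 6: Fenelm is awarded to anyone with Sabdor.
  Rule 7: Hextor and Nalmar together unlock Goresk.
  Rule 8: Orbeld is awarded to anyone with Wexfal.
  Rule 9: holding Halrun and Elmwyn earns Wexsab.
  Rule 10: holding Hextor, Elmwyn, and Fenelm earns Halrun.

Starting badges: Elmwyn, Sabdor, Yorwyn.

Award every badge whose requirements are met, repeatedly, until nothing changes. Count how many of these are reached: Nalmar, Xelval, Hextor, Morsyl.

With Sabdor, Fenelm is earned (Rule 6).
With Sabdor and Fenelm, Hextor is earned (Rule 2).
No rule produces Nalmar, and it is not given.
Xelval would need Morsyl (Rule 4), but Morsyl is never earned.
Hextor: reached.
Morsyl would need Wexfal and Xelval (Rule 1), but Xelval is never earned.
Reached: Hextor — 1 of the 4.

1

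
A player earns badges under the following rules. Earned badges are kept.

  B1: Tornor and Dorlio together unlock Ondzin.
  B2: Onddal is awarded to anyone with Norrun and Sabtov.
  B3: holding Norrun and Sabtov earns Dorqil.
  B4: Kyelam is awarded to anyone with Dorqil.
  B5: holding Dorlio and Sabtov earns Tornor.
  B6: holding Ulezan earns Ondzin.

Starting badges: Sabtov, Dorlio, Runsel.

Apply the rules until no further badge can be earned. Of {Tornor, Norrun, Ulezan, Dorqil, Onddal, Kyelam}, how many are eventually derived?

With Dorlio and Sabtov, Tornor is earned (B5).
Tornor: reached.
No rule produces Norrun, and it is not given.
No rule produces Ulezan, and it is not given.
Dorqil would need Norrun and Sabtov (B3), but Norrun is never earned.
Onddal would need Norrun and Sabtov (B2), but Norrun is never earned.
Kyelam would need Dorqil (B4), but Dorqil is never earned.
Reached: Tornor — 1 of the 6.

1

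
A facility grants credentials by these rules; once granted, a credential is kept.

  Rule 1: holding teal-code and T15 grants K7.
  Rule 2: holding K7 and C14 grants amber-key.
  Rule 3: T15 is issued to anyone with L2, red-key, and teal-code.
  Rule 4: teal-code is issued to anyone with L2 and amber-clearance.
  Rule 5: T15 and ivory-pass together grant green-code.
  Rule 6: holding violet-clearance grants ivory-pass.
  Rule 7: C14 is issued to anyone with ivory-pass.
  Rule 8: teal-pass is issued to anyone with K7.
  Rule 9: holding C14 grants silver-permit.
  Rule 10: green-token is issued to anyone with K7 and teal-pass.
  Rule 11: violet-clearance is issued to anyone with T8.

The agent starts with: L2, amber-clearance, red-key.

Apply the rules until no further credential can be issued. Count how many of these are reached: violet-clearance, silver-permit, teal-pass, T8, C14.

1

Holding L2 and amber-clearance grants teal-code (Rule 4).
Holding L2, red-key, and teal-code grants T15 (Rule 3).
Holding teal-code and T15 grants K7 (Rule 1).
Holding K7 grants teal-pass (Rule 8).
violet-clearance would need T8 (Rule 11), but T8 is never granted.
silver-permit would need C14 (Rule 9), but C14 is never granted.
teal-pass: reached.
No rule produces T8, and it is not given.
C14 would need ivory-pass (Rule 7), but ivory-pass is never granted.
Reached: teal-pass — 1 of the 5.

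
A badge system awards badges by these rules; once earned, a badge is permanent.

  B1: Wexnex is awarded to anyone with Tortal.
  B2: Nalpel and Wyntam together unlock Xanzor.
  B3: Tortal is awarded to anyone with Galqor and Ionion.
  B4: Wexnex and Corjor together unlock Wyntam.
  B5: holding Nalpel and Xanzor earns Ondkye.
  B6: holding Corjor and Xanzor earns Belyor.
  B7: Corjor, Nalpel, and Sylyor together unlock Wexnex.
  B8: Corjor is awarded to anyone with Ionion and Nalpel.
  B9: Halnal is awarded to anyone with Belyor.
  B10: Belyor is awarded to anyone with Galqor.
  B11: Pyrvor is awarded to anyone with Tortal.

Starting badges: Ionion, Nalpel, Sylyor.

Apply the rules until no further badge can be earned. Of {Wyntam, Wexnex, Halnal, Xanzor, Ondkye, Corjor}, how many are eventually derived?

6

With Ionion and Nalpel, Corjor is earned (B8).
With Corjor, Nalpel, and Sylyor, Wexnex is earned (B7).
With Wexnex and Corjor, Wyntam is earned (B4).
With Nalpel and Wyntam, Xanzor is earned (B2).
With Nalpel and Xanzor, Ondkye is earned (B5).
With Corjor and Xanzor, Belyor is earned (B6).
With Belyor, Halnal is earned (B9).
Wyntam: reached.
Wexnex: reached.
Halnal: reached.
Xanzor: reached.
Ondkye: reached.
Corjor: reached.
All 6 are reached.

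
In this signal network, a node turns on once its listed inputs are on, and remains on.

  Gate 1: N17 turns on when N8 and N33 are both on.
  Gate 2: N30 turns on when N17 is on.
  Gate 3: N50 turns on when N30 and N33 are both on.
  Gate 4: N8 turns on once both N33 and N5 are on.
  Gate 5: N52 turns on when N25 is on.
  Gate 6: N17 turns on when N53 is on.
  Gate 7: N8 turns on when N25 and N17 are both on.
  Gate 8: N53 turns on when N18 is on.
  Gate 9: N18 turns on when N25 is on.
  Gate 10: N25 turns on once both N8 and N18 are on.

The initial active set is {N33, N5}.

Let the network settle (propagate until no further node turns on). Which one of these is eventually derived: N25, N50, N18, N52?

N33 and N5 are on, so N8 turns on (Gate 4).
Gate 1: N8 and N33 on → N17 on.
Gate 2: N17 on → N30 on.
Gate 3: N30 and N33 on → N50 on.
N52 would need N25 (Gate 5), but N25 never turns on. N18 would need N25 (Gate 9), but N25 never turns on. N25 would need N8 and N18 (Gate 10), but N18 never turns on.

N50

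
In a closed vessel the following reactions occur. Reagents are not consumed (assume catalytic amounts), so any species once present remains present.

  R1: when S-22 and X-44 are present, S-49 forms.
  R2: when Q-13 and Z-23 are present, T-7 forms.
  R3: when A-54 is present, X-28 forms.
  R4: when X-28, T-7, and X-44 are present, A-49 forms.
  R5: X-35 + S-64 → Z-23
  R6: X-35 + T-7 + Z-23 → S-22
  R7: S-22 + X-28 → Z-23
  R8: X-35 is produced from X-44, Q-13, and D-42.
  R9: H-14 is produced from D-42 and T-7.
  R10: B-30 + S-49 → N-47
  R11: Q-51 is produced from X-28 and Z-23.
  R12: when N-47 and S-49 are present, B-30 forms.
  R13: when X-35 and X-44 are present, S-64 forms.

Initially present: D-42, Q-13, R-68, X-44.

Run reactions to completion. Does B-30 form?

B-30 would need N-47 and S-49 (R12), but N-47 never forms.

No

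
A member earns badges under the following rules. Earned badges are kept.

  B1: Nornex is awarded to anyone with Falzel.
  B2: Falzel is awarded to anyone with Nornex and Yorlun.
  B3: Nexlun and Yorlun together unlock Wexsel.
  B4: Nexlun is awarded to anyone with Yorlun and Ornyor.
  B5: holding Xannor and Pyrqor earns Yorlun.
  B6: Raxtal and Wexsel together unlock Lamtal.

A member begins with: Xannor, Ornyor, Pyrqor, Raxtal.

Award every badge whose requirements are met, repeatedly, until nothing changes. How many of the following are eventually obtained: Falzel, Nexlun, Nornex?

With Xannor and Pyrqor, Yorlun is earned (B5).
With Yorlun and Ornyor, Nexlun is earned (B4).
Falzel would need Nornex and Yorlun (B2), but Nornex is never earned.
Nexlun: reached.
Nornex would need Falzel (B1), but Falzel is never earned.
Reached: Nexlun — 1 of the 3.

1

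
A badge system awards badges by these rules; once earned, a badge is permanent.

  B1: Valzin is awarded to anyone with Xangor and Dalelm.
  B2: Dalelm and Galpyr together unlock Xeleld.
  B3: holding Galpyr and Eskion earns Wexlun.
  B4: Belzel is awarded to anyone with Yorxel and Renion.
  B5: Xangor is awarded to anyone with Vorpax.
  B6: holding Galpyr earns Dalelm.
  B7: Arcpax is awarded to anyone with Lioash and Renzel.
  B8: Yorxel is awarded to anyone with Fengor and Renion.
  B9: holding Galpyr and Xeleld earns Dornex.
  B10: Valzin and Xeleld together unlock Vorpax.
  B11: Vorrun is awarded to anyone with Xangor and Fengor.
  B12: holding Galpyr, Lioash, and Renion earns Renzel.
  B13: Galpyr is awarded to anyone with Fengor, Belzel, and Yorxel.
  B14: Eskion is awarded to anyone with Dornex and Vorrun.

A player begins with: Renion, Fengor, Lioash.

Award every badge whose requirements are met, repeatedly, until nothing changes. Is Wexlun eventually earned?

No

Wexlun would need Galpyr and Eskion (B3), but Eskion is never earned.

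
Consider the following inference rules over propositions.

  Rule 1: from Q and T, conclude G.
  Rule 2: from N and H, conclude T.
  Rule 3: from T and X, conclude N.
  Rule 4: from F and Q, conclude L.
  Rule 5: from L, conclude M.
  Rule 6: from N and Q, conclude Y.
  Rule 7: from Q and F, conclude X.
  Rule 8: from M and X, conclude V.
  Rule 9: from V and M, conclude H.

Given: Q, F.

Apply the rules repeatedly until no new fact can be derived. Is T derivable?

T would need N and H (Rule 2), but N is never established.

No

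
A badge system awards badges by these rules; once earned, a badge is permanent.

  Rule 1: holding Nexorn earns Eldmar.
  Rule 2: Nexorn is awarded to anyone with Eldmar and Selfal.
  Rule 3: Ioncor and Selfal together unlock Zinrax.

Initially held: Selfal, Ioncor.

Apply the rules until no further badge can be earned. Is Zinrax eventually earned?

With Ioncor and Selfal, Zinrax is earned (Rule 3).

Yes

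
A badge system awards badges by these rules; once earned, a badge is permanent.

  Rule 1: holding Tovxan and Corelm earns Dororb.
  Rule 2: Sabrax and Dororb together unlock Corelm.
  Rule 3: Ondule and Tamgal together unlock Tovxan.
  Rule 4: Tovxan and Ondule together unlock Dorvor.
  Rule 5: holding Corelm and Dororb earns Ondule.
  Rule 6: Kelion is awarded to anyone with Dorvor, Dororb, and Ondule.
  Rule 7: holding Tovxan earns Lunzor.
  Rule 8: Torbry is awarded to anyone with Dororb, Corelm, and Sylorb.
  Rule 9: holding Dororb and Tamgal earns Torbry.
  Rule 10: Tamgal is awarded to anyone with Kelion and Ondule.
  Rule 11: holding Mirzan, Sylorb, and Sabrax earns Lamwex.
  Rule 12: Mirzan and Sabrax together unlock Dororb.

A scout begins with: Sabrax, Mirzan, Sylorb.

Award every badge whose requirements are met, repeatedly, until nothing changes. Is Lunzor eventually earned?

Lunzor would need Tovxan (Rule 7), but Tovxan is never earned.

No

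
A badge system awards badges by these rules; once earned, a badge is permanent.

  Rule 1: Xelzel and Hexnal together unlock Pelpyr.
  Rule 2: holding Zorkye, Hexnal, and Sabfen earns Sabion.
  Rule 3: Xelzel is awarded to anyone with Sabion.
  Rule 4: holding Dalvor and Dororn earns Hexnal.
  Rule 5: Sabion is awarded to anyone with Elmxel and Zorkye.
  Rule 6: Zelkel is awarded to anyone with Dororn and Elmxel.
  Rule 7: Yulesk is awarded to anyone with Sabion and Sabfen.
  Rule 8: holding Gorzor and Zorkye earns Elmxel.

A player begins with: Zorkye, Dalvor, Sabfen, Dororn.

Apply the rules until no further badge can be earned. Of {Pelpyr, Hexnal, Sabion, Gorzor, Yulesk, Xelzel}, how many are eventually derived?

With Dalvor and Dororn, Hexnal is earned (Rule 4).
With Zorkye, Hexnal, and Sabfen, Sabion is earned (Rule 2).
With Sabion, Xelzel is earned (Rule 3).
With Sabion and Sabfen, Yulesk is earned (Rule 7).
With Xelzel and Hexnal, Pelpyr is earned (Rule 1).
Pelpyr: reached.
Hexnal: reached.
Sabion: reached.
No rule produces Gorzor, and it is not given.
Yulesk: reached.
Xelzel: reached.
Reached: Pelpyr, Hexnal, Sabion, Yulesk, and Xelzel — 5 of the 6.

5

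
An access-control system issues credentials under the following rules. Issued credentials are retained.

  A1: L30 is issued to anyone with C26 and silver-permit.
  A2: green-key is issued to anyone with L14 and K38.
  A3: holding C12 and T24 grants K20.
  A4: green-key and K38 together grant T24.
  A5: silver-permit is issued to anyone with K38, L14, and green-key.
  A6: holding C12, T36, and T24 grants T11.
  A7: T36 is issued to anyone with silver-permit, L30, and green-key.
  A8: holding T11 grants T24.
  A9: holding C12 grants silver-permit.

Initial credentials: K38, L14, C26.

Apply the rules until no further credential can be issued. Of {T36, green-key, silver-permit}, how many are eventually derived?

3

Holding L14 and K38 grants green-key (A2).
Holding K38, L14, and green-key grants silver-permit (A5).
Holding C26 and silver-permit grants L30 (A1).
Holding silver-permit, L30, and green-key grants T36 (A7).
T36: reached.
green-key: reached.
silver-permit: reached.
All 3 are reached.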